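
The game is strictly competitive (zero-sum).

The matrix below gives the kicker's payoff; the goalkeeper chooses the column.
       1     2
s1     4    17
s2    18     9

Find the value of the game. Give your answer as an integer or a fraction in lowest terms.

Row minima are 4 and 9, so the kicker's maximin is 9; column maxima are 18 and 17, so the goalkeeper's minimax is 17. These differ, so the equilibrium is in mixed strategies.
Let the kicker play s1 with probability p. The goalkeeper is indifferent when 4p + 18(1−p) = 17p + 9(1−p), giving p = 9/22.
Let the goalkeeper play 1 with probability q. The kicker is indifferent when 4q + 17(1−q) = 18q + 9(1−q), giving q = 4/11.
The value is 4·(4/11) + (17)·(7/11) = 135/11.

135/11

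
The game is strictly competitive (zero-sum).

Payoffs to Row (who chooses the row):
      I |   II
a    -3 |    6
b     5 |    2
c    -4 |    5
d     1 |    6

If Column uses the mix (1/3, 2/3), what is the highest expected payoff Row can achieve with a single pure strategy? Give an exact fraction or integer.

a: (-3)·(1/3) + (6)·(2/3) = 3.
b: (5)·(1/3) + (2)·(2/3) = 3.
c: (-4)·(1/3) + (5)·(2/3) = 2.
d: (1)·(1/3) + (6)·(2/3) = 13/3.
The best pure response is d with expected payoff 13/3.

13/3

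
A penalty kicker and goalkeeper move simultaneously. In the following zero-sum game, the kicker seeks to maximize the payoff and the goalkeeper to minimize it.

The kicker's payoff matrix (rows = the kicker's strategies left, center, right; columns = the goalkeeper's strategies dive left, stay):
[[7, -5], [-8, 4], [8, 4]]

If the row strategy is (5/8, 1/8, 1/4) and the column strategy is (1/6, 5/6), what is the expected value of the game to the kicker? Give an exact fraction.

Against (1/6, 5/6), each row's expected payoff is left: -3; center: 2; right: 14/3.
Taking the (5/8, 1/8, 1/4)-weighted average: (5/8)·(-3) + (1/8)·(2) + (1/4)·(14/3) = -11/24.

-11/24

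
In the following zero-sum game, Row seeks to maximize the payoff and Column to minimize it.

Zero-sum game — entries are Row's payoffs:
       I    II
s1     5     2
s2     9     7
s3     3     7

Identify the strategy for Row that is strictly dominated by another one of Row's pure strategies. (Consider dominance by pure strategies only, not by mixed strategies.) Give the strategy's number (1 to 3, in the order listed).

Compare s1 with s2: 9 > 5, 7 > 2.
So s2 strictly dominates s1 for Row; s1 is strictly dominated.

1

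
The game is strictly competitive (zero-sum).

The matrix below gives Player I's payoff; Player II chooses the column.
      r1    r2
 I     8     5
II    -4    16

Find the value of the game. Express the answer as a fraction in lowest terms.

148/23

Row minima are 5 and -4, so Player I's maximin is 5; column maxima are 8 and 16, so Player II's minimax is 8. These differ, so the equilibrium is in mixed strategies.
Let Player I play I with probability p. Player II is indifferent when 8p − 4(1−p) = 5p + 16(1−p), giving p = 20/23.
Let Player II play r1 with probability q. Player I is indifferent when 8q + 5(1−q) = −4q + 16(1−q), giving q = 11/23.
The value is 8·(11/23) + (5)·(12/23) = 148/23.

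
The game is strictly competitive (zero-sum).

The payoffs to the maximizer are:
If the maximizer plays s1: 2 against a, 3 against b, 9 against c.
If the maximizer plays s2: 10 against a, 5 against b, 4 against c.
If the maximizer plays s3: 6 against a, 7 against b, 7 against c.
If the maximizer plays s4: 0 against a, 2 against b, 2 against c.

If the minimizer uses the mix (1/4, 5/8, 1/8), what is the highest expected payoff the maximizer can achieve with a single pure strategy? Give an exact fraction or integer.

s1: (2)·(1/4) + (3)·(5/8) + (9)·(1/8) = 7/2.
s2: (10)·(1/4) + (5)·(5/8) + (4)·(1/8) = 49/8.
s3: (6)·(1/4) + (7)·(5/8) + (7)·(1/8) = 27/4.
s4: (0)·(1/4) + (2)·(5/8) + (2)·(1/8) = 3/2.
The best pure response is s3 with expected payoff 27/4.

27/4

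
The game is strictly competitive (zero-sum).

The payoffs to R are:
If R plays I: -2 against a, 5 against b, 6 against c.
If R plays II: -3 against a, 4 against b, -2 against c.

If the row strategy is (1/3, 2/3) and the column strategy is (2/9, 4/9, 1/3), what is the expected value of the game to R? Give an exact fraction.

Against (2/9, 4/9, 1/3), each row's expected payoff is I: 34/9; II: 4/9.
Taking the (1/3, 2/3)-weighted average: (1/3)·(34/9) + (2/3)·(4/9) = 14/9.

14/9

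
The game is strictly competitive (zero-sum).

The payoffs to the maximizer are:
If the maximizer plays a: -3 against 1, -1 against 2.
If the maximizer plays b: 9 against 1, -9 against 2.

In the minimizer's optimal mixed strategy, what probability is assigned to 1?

Row minima are -3 and -9, so the maximizer's maximin is -3; column maxima are 9 and -1, so the minimizer's minimax is -1. These differ, so the equilibrium is in mixed strategies.
Let the minimizer play 1 with probability q. The maximizer is indifferent when −3q − (1−q) = 9q − 9(1−q), giving q = 2/5.

2/5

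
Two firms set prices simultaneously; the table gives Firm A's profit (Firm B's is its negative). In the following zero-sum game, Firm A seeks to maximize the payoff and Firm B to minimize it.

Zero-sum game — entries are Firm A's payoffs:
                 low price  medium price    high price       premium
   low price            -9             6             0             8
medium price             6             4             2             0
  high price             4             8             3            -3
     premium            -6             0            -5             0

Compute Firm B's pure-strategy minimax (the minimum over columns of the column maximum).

The worst case (largest entry) in each column is low price: 6, medium price: 8, high price: 3, premium: 8.
The best (smallest) of these is 3.

3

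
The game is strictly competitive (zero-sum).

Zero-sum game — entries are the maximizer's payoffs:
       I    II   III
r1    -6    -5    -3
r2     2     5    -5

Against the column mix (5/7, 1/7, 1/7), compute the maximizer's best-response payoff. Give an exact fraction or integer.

10/7

r1: (-6)·(5/7) + (-5)·(1/7) + (-3)·(1/7) = -38/7.
r2: (2)·(5/7) + (5)·(1/7) + (-5)·(1/7) = 10/7.
The best pure response is r2 with expected payoff 10/7.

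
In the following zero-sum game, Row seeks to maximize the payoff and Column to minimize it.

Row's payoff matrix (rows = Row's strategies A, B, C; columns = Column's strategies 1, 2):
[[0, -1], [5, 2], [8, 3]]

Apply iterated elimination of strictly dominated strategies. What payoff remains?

Row B is strictly dominated by row C (8>5, 3>2); eliminate B.
Column 1 is strictly dominated by 2 for Column (-1<0, 3<8); eliminate 1.
Row A is strictly dominated by row C (3>-1); eliminate A.
Only (C, 2) remains, with payoff 3.

3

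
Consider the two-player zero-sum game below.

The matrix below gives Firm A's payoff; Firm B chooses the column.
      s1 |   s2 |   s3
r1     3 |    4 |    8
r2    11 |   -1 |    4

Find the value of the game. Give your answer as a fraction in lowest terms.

47/13

Column s3 is strictly dominated by s2 for Firm B (it gives Firm A more in every row).
The remaining 2×2 game on (r1, r2) × (s1, s2) has no saddle point. Let Firm A play r1 with probability p; indifference gives 3p + 11(1−p) = 4p − (1−p), so p = 12/13.
Similarly Firm B's optimal q on s1 is 5/13, and the value is 3·(5/13) + (4)·(8/13) = 47/13.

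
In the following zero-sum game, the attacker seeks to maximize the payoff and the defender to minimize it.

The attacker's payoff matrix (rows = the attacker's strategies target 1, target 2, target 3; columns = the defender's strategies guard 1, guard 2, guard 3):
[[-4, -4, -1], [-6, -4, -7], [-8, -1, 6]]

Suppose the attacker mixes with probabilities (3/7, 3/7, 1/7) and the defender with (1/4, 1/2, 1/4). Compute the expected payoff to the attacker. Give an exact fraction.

-53/14

Against (1/4, 1/2, 1/4), each row's expected payoff is target 1: -13/4; target 2: -21/4; target 3: -1.
Taking the (3/7, 3/7, 1/7)-weighted average: (3/7)·(-13/4) + (3/7)·(-21/4) + (1/7)·(-1) = -53/14.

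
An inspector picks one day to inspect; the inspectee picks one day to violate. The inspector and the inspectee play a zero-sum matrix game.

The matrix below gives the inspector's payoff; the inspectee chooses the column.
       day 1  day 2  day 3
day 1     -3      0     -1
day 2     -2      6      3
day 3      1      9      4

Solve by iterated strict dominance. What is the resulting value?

Row day 1 is strictly dominated by row day 2 (-2>-3, 6>0, 3>-1); eliminate day 1.
Row day 2 is strictly dominated by row day 3 (1>-2, 9>6, 4>3); eliminate day 2.
Column day 3 is strictly dominated by day 1 for the inspectee (1<4); eliminate day 3.
Column day 2 is strictly dominated by day 1 for the inspectee (1<9); eliminate day 2.
Only (day 3, day 1) remains, with payoff 1.

1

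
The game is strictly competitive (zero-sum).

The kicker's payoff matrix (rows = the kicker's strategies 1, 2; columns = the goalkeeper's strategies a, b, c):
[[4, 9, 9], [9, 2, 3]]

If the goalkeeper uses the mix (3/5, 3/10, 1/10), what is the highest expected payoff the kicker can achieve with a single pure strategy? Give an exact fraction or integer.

1: (4)·(3/5) + (9)·(3/10) + (9)·(1/10) = 6.
2: (9)·(3/5) + (2)·(3/10) + (3)·(1/10) = 63/10.
The best pure response is 2 with expected payoff 63/10.

63/10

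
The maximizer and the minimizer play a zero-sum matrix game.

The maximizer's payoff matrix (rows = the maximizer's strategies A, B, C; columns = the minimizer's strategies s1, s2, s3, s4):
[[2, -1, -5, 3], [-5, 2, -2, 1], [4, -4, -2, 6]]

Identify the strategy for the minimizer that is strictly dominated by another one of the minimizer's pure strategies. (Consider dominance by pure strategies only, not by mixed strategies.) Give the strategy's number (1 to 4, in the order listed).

4

The minimizer prefers columns that give the maximizer less. Compare s4 with s1: 2 < 3, -5 < 1, 4 < 6.
So s1 strictly dominates s4 for the minimizer; s4 is strictly dominated.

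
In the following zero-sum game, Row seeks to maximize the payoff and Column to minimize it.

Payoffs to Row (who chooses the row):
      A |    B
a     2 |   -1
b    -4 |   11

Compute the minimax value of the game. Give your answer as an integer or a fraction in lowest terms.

Row minima are -1 and -4, so Row's maximin is -1; column maxima are 2 and 11, so Column's minimax is 2. These differ, so the equilibrium is in mixed strategies.
Let Row play a with probability p. Column is indifferent when 2p − 4(1−p) = −p + 11(1−p), giving p = 5/6.
Let Column play A with probability q. Row is indifferent when 2q − (1−q) = −4q + 11(1−q), giving q = 2/3.
The value is 2·(2/3) + (-1)·(1/3) = 1.

1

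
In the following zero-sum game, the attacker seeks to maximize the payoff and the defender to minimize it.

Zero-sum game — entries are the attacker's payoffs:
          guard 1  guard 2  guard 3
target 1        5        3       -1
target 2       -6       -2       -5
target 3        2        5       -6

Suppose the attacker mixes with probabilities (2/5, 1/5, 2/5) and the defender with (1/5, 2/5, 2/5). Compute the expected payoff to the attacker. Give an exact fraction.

-2/25

Against (1/5, 2/5, 2/5), each row's expected payoff is target 1: 9/5; target 2: -4; target 3: 0.
Taking the (2/5, 1/5, 2/5)-weighted average: (2/5)·(9/5) + (1/5)·(-4) + (2/5)·(0) = -2/25.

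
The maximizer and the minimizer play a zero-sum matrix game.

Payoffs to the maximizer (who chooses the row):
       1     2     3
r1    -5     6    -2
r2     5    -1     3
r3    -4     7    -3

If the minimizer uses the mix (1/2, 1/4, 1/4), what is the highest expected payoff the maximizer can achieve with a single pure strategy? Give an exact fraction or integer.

3

r1: (-5)·(1/2) + (6)·(1/4) + (-2)·(1/4) = -3/2.
r2: (5)·(1/2) + (-1)·(1/4) + (3)·(1/4) = 3.
r3: (-4)·(1/2) + (7)·(1/4) + (-3)·(1/4) = -1.
The best pure response is r2 with expected payoff 3.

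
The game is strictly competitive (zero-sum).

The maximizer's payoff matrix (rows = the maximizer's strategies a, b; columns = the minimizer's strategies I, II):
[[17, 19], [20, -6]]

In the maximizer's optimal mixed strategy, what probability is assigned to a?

13/14

Row minima are 17 and -6, so the maximizer's maximin is 17; column maxima are 20 and 19, so the minimizer's minimax is 19. These differ, so the equilibrium is in mixed strategies.
Let the maximizer play a with probability p. The minimizer is indifferent when 17p + 20(1−p) = 19p − 6(1−p), giving p = 13/14.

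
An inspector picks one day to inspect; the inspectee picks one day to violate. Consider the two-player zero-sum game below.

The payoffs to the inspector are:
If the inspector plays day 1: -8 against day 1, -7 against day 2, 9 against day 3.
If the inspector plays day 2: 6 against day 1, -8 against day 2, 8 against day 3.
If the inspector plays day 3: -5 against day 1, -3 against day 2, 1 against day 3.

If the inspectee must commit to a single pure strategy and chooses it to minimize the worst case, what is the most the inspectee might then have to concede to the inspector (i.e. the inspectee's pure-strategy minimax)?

The worst case (largest entry) in each column is day 1: 6, day 2: -3, day 3: 9.
The best (smallest) of these is -3.

-3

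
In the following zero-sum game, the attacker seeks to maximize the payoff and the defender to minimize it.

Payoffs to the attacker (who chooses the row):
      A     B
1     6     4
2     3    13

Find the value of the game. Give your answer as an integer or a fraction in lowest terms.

Row minima are 4 and 3, so the attacker's maximin is 4; column maxima are 6 and 13, so the defender's minimax is 6. These differ, so the equilibrium is in mixed strategies.
Let the attacker play 1 with probability p. The defender is indifferent when 6p + 3(1−p) = 4p + 13(1−p), giving p = 5/6.
Let the defender play A with probability q. The attacker is indifferent when 6q + 4(1−q) = 3q + 13(1−q), giving q = 3/4.
The value is 6·(3/4) + (4)·(1/4) = 11/2.

11/2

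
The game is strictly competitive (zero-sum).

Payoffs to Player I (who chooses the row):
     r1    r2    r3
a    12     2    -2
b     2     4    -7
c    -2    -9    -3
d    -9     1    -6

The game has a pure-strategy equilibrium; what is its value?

Row minima: -2, -7, -9, -9 → Player I's maximin is -2.
Column maxima: 12, 4, -2 → Player II's minimax is -2.
They coincide at (a, r3), so the value is -2.

-2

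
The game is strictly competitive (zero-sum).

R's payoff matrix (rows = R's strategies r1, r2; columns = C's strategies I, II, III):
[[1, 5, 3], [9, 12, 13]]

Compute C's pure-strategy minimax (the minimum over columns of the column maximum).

The worst case (largest entry) in each column is I: 9, II: 12, III: 13.
The best (smallest) of these is 9.

9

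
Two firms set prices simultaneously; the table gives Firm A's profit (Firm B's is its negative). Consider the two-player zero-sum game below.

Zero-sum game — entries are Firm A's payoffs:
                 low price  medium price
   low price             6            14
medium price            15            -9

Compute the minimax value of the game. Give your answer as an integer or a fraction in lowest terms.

Row minima are 6 and -9, so Firm A's maximin is 6; column maxima are 15 and 14, so Firm B's minimax is 14. These differ, so the equilibrium is in mixed strategies.
Let Firm A play low price with probability p. Firm B is indifferent when 6p + 15(1−p) = 14p − 9(1−p), giving p = 3/4.
Let Firm B play low price with probability q. Firm A is indifferent when 6q + 14(1−q) = 15q − 9(1−q), giving q = 23/32.
The value is 6·(23/32) + (14)·(9/32) = 33/4.

33/4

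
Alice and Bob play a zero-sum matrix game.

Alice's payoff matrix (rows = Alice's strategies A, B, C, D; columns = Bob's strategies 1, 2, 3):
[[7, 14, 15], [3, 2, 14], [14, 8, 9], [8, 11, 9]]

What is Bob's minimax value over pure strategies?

The worst case (largest entry) in each column is 1: 14, 2: 14, 3: 15.
The best (smallest) of these is 14.

14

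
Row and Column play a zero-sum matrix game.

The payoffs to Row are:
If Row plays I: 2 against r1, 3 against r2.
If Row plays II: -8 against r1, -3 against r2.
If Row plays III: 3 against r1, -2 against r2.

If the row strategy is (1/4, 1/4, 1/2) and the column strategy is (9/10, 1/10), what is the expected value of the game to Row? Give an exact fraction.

Against (9/10, 1/10), each row's expected payoff is I: 21/10; II: -15/2; III: 5/2.
Taking the (1/4, 1/4, 1/2)-weighted average: (1/4)·(21/10) + (1/4)·(-15/2) + (1/2)·(5/2) = -1/10.

-1/10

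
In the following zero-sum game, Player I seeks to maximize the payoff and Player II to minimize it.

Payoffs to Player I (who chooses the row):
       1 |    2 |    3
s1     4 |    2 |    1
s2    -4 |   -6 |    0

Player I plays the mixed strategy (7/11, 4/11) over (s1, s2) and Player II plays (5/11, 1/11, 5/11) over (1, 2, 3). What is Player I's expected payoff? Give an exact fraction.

85/121

Against (5/11, 1/11, 5/11), each row's expected payoff is s1: 27/11; s2: -26/11.
Taking the (7/11, 4/11)-weighted average: (7/11)·(27/11) + (4/11)·(-26/11) = 85/121.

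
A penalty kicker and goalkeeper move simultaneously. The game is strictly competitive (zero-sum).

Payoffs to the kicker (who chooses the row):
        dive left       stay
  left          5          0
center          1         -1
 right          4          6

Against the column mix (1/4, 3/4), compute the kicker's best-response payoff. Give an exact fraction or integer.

11/2

left: (5)·(1/4) + (0)·(3/4) = 5/4.
center: (1)·(1/4) + (-1)·(3/4) = -1/2.
right: (4)·(1/4) + (6)·(3/4) = 11/2.
The best pure response is right with expected payoff 11/2.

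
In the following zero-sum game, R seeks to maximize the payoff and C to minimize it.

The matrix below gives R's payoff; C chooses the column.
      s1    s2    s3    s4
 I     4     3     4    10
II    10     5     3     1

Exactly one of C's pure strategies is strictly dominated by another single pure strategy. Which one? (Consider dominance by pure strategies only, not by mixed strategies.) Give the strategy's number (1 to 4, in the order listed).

C prefers columns that give R less. Compare s1 with s2: 3 < 4, 5 < 10.
So s2 strictly dominates s1 for C; s1 is strictly dominated.

1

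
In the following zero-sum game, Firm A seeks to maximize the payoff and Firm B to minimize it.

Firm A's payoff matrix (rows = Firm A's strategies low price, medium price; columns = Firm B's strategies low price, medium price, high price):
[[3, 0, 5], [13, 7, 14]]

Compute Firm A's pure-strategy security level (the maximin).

7

The worst-case payoff for each row is low price: 0, medium price: 7.
The best of these is 7.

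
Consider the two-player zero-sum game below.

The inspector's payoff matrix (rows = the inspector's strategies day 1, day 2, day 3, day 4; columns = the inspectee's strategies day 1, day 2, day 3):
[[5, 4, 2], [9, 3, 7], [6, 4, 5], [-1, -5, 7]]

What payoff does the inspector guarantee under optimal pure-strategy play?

4

Row minima: 2, 3, 4, -5 → the inspector's maximin is 4.
Column maxima: 9, 4, 7 → the inspectee's minimax is 4.
They coincide at (day 3, day 2), so the value is 4.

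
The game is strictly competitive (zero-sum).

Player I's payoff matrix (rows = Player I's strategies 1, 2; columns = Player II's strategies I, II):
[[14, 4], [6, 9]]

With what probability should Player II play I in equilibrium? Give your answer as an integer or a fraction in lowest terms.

5/13

Row minima are 4 and 6, so Player I's maximin is 6; column maxima are 14 and 9, so Player II's minimax is 9. These differ, so the equilibrium is in mixed strategies.
Let Player II play I with probability q. Player I is indifferent when 14q + 4(1−q) = 6q + 9(1−q), giving q = 5/13.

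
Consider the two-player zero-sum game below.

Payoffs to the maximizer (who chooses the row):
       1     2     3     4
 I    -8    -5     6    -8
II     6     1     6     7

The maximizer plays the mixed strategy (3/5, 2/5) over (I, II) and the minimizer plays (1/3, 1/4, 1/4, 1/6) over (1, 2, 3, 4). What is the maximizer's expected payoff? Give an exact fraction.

-17/60

Against (1/3, 1/4, 1/4, 1/6), each row's expected payoff is I: -15/4; II: 59/12.
Taking the (3/5, 2/5)-weighted average: (3/5)·(-15/4) + (2/5)·(59/12) = -17/60.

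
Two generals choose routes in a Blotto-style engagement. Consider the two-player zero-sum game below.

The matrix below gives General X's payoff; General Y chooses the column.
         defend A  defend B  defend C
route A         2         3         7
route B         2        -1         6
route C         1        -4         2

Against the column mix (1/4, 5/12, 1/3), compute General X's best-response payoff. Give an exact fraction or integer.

route A: (2)·(1/4) + (3)·(5/12) + (7)·(1/3) = 49/12.
route B: (2)·(1/4) + (-1)·(5/12) + (6)·(1/3) = 25/12.
route C: (1)·(1/4) + (-4)·(5/12) + (2)·(1/3) = -3/4.
The best pure response is route A with expected payoff 49/12.

49/12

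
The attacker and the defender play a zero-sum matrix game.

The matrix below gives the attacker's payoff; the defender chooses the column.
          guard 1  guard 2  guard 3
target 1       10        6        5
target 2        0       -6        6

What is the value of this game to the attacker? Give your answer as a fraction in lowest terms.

Column guard 1 is strictly dominated by guard 2 for the defender (it gives the attacker more in every row).
The remaining 2×2 game on (target 1, target 2) × (guard 2, guard 3) has no saddle point. Let the attacker play target 1 with probability p; indifference gives 6p − 6(1−p) = 5p + 6(1−p), so p = 12/13.
Similarly the defender's optimal q on guard 2 is 1/13, and the value is 6·(1/13) + (5)·(12/13) = 66/13.

66/13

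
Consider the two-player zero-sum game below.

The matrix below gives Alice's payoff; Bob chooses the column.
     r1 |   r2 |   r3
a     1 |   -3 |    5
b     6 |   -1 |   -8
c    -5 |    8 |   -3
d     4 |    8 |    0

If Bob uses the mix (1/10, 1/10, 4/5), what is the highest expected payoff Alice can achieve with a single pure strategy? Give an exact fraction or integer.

19/5

a: (1)·(1/10) + (-3)·(1/10) + (5)·(4/5) = 19/5.
b: (6)·(1/10) + (-1)·(1/10) + (-8)·(4/5) = -59/10.
c: (-5)·(1/10) + (8)·(1/10) + (-3)·(4/5) = -21/10.
d: (4)·(1/10) + (8)·(1/10) + (0)·(4/5) = 6/5.
The best pure response is a with expected payoff 19/5.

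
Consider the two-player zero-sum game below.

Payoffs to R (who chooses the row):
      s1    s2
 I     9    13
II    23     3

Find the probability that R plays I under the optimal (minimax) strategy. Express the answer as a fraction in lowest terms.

5/6

Row minima are 9 and 3, so R's maximin is 9; column maxima are 23 and 13, so C's minimax is 13. These differ, so the equilibrium is in mixed strategies.
Let R play I with probability p. C is indifferent when 9p + 23(1−p) = 13p + 3(1−p), giving p = 5/6.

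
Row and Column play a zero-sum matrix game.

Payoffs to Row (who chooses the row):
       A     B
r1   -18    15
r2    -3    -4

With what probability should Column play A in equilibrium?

Row minima are -18 and -4, so Row's maximin is -4; column maxima are -3 and 15, so Column's minimax is -3. These differ, so the equilibrium is in mixed strategies.
Let Column play A with probability q. Row is indifferent when −18q + 15(1−q) = −3q − 4(1−q), giving q = 19/34.

19/34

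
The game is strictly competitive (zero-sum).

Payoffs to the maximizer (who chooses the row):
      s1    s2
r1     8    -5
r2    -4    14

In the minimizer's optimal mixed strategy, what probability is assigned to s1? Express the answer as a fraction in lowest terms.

19/31

Row minima are -5 and -4, so the maximizer's maximin is -4; column maxima are 8 and 14, so the minimizer's minimax is 8. These differ, so the equilibrium is in mixed strategies.
Let the minimizer play s1 with probability q. The maximizer is indifferent when 8q − 5(1−q) = −4q + 14(1−q), giving q = 19/31.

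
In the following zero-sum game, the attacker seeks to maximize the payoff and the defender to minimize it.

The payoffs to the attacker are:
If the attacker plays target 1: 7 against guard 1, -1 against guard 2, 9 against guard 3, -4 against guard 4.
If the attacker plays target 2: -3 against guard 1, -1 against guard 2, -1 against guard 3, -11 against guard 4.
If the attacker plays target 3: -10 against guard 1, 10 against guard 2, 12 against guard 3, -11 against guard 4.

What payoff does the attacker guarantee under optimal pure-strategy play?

-4

Row minima: -4, -11, -11 → the attacker's maximin is -4.
Column maxima: 7, 10, 12, -4 → the defender's minimax is -4.
They coincide at (target 1, guard 4), so the value is -4.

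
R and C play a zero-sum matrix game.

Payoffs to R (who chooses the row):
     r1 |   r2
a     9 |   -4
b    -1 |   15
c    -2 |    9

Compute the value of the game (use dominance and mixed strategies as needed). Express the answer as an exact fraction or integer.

131/29

Row c is strictly dominated by row b, so R never plays it.
The remaining 2×2 game on (a, b) × (r1, r2) has no saddle point. Let R play a with probability p; indifference gives 9p − (1−p) = −4p + 15(1−p), so p = 16/29.
Similarly C's optimal q on r1 is 19/29, and the value is 9·(19/29) + (-4)·(10/29) = 131/29.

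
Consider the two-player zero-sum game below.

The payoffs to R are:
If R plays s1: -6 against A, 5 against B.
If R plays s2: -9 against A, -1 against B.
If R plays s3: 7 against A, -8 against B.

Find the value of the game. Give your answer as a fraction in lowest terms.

Row s2 is strictly dominated by row s1, so R never plays it.
The remaining 2×2 game on (s1, s3) × (A, B) has no saddle point. Let R play s1 with probability p; indifference gives −6p + 7(1−p) = 5p − 8(1−p), so p = 15/26.
Similarly C's optimal q on A is 1/2, and the value is -6·(1/2) + (5)·(1/2) = -1/2.

-1/2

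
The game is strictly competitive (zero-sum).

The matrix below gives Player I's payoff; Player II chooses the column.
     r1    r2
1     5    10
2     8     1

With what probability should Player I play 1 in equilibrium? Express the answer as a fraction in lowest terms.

7/12

Row minima are 5 and 1, so Player I's maximin is 5; column maxima are 8 and 10, so Player II's minimax is 8. These differ, so the equilibrium is in mixed strategies.
Let Player I play 1 with probability p. Player II is indifferent when 5p + 8(1−p) = 10p + (1−p), giving p = 7/12.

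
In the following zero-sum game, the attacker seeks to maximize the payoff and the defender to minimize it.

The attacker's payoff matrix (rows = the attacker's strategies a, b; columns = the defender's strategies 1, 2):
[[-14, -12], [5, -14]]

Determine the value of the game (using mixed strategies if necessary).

Row minima are -14 and -14, so the attacker's maximin is -14; column maxima are 5 and -12, so the defender's minimax is -12. These differ, so the equilibrium is in mixed strategies.
Let the attacker play a with probability p. The defender is indifferent when −14p + 5(1−p) = −12p − 14(1−p), giving p = 19/21.
Let the defender play 1 with probability q. The attacker is indifferent when −14q − 12(1−q) = 5q − 14(1−q), giving q = 2/21.
The value is -14·(2/21) + (-12)·(19/21) = -256/21.

-256/21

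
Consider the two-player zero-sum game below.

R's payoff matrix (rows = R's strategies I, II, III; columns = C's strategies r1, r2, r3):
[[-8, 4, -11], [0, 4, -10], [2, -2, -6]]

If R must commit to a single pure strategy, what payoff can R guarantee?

-6

The worst-case payoff for each row is I: -11, II: -10, III: -6.
The best of these is -6.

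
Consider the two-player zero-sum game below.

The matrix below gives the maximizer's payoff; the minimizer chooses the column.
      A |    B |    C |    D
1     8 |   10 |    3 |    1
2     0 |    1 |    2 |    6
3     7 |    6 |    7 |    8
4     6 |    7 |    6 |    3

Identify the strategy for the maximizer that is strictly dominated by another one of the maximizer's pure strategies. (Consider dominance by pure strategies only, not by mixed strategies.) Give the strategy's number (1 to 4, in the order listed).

Compare 2 with 3: 7 > 0, 6 > 1, 7 > 2, 8 > 6.
So 3 strictly dominates 2 for the maximizer; 2 is strictly dominated.

2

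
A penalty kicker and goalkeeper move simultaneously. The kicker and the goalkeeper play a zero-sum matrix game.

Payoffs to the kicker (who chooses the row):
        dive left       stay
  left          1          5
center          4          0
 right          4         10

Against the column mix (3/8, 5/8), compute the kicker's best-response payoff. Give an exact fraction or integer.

31/4

left: (1)·(3/8) + (5)·(5/8) = 7/2.
center: (4)·(3/8) + (0)·(5/8) = 3/2.
right: (4)·(3/8) + (10)·(5/8) = 31/4.
The best pure response is right with expected payoff 31/4.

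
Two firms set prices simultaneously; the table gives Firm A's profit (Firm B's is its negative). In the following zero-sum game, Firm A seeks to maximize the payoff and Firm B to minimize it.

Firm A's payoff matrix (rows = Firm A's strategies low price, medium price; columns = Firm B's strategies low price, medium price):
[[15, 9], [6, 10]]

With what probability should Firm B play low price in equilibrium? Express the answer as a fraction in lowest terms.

1/10

Row minima are 9 and 6, so Firm A's maximin is 9; column maxima are 15 and 10, so Firm B's minimax is 10. These differ, so the equilibrium is in mixed strategies.
Let Firm B play low price with probability q. Firm A is indifferent when 15q + 9(1−q) = 6q + 10(1−q), giving q = 1/10.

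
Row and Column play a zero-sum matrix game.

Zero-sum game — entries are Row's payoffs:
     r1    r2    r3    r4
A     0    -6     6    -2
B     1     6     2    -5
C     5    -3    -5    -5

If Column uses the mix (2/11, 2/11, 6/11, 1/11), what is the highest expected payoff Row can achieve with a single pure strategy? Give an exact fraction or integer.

2

A: (0)·(2/11) + (-6)·(2/11) + (6)·(6/11) + (-2)·(1/11) = 2.
B: (1)·(2/11) + (6)·(2/11) + (2)·(6/11) + (-5)·(1/11) = 21/11.
C: (5)·(2/11) + (-3)·(2/11) + (-5)·(6/11) + (-5)·(1/11) = -31/11.
The best pure response is A with expected payoff 2.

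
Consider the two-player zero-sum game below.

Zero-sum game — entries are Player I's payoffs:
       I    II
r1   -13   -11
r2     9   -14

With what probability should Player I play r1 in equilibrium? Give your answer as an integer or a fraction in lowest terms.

Row minima are -13 and -14, so Player I's maximin is -13; column maxima are 9 and -11, so Player II's minimax is -11. These differ, so the equilibrium is in mixed strategies.
Let Player I play r1 with probability p. Player II is indifferent when −13p + 9(1−p) = −11p − 14(1−p), giving p = 23/25.

23/25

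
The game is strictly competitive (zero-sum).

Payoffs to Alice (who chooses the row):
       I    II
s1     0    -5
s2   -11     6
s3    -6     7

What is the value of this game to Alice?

-5/3

Row s2 is strictly dominated by row s3, so Alice never plays it.
The remaining 2×2 game on (s1, s3) × (I, II) has no saddle point. Let Alice play s1 with probability p; indifference gives −6(1−p) = −5p + 7(1−p), so p = 13/18.
Similarly Bob's optimal q on I is 2/3, and the value is 0·(2/3) + (-5)·(1/3) = -5/3.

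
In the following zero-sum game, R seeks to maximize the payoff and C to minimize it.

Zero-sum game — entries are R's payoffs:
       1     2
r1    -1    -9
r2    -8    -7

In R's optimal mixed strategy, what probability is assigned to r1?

1/9

Row minima are -9 and -8, so R's maximin is -8; column maxima are -1 and -7, so C's minimax is -7. These differ, so the equilibrium is in mixed strategies.
Let R play r1 with probability p. C is indifferent when −p − 8(1−p) = −9p − 7(1−p), giving p = 1/9.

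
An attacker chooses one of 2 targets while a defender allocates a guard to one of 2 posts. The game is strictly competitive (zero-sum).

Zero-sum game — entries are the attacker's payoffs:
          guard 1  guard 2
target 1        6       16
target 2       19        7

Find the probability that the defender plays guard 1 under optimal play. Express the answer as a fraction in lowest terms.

9/22

Row minima are 6 and 7, so the attacker's maximin is 7; column maxima are 19 and 16, so the defender's minimax is 16. These differ, so the equilibrium is in mixed strategies.
Let the defender play guard 1 with probability q. The attacker is indifferent when 6q + 16(1−q) = 19q + 7(1−q), giving q = 9/22.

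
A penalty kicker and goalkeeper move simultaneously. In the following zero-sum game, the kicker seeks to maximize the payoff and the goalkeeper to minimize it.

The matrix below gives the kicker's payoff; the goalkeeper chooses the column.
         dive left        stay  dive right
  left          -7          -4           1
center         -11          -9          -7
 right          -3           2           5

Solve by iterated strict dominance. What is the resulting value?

Column stay is strictly dominated by dive left for the goalkeeper (-7<-4, -11<-9, -3<2); eliminate stay.
Row center is strictly dominated by row left (-7>-11, 1>-7); eliminate center.
Row left is strictly dominated by row right (-3>-7, 5>1); eliminate left.
Column dive right is strictly dominated by dive left for the goalkeeper (-3<5); eliminate dive right.
Only (right, dive left) remains, with payoff -3.

-3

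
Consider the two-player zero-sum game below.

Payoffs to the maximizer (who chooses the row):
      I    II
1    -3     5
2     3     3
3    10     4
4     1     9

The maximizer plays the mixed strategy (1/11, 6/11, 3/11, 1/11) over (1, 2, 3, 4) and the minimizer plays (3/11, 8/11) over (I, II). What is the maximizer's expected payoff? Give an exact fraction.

Against (3/11, 8/11), each row's expected payoff is 1: 31/11; 2: 3; 3: 62/11; 4: 75/11.
Taking the (1/11, 6/11, 3/11, 1/11)-weighted average: (1/11)·(31/11) + (6/11)·(3) + (3/11)·(62/11) + (1/11)·(75/11) = 490/121.

490/121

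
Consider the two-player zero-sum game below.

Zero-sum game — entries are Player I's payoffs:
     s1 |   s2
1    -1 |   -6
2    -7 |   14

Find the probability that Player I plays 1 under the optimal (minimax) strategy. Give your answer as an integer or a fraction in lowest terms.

Row minima are -6 and -7, so Player I's maximin is -6; column maxima are -1 and 14, so Player II's minimax is -1. These differ, so the equilibrium is in mixed strategies.
Let Player I play 1 with probability p. Player II is indifferent when −p − 7(1−p) = −6p + 14(1−p), giving p = 21/26.

21/26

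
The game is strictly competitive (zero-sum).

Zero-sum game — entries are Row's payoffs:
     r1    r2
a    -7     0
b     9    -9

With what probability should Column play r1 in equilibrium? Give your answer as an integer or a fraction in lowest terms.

9/25

Row minima are -7 and -9, so Row's maximin is -7; column maxima are 9 and 0, so Column's minimax is 0. These differ, so the equilibrium is in mixed strategies.
Let Column play r1 with probability q. Row is indifferent when −7q = 9q − 9(1−q), giving q = 9/25.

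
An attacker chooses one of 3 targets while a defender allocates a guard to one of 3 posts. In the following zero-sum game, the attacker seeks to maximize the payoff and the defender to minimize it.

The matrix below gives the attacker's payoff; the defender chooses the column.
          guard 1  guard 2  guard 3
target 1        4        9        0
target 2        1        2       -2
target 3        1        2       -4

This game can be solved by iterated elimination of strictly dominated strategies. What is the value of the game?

0

Row target 2 is strictly dominated by row target 1 (4>1, 9>2, 0>-2); eliminate target 2.
Row target 3 is strictly dominated by row target 1 (4>1, 9>2, 0>-4); eliminate target 3.
Column guard 2 is strictly dominated by guard 1 for the defender (4<9); eliminate guard 2.
Column guard 1 is strictly dominated by guard 3 for the defender (0<4); eliminate guard 1.
Only (target 1, guard 3) remains, with payoff 0.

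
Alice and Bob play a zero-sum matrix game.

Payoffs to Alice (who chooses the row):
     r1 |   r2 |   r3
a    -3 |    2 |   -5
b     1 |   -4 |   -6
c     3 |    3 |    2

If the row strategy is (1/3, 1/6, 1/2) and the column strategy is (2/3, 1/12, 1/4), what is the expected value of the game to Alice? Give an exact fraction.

11/72

Against (2/3, 1/12, 1/4), each row's expected payoff is a: -37/12; b: -7/6; c: 11/4.
Taking the (1/3, 1/6, 1/2)-weighted average: (1/3)·(-37/12) + (1/6)·(-7/6) + (1/2)·(11/4) = 11/72.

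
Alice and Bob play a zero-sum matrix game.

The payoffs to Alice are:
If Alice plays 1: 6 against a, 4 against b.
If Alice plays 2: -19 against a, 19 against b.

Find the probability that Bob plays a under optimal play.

3/8

Row minima are 4 and -19, so Alice's maximin is 4; column maxima are 6 and 19, so Bob's minimax is 6. These differ, so the equilibrium is in mixed strategies.
Let Bob play a with probability q. Alice is indifferent when 6q + 4(1−q) = −19q + 19(1−q), giving q = 3/8.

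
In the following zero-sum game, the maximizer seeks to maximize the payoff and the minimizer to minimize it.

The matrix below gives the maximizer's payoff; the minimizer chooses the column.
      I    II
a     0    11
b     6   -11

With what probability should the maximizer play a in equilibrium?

Row minima are 0 and -11, so the maximizer's maximin is 0; column maxima are 6 and 11, so the minimizer's minimax is 6. These differ, so the equilibrium is in mixed strategies.
Let the maximizer play a with probability p. The minimizer is indifferent when 6(1−p) = 11p − 11(1−p), giving p = 17/28.

17/28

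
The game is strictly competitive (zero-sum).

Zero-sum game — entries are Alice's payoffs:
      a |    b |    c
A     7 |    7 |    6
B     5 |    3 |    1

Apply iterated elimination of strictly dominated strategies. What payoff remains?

6

Column b is strictly dominated by c for Bob (6<7, 1<3); eliminate b.
Column a is strictly dominated by c for Bob (6<7, 1<5); eliminate a.
Row B is strictly dominated by row A (6>1); eliminate B.
Only (A, c) remains, with payoff 6.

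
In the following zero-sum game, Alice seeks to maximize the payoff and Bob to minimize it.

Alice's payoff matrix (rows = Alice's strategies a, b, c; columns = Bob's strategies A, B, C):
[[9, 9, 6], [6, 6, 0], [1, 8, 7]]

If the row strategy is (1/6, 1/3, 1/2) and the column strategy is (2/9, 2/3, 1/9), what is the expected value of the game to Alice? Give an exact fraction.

115/18

Against (2/9, 2/3, 1/9), each row's expected payoff is a: 26/3; b: 16/3; c: 19/3.
Taking the (1/6, 1/3, 1/2)-weighted average: (1/6)·(26/3) + (1/3)·(16/3) + (1/2)·(19/3) = 115/18.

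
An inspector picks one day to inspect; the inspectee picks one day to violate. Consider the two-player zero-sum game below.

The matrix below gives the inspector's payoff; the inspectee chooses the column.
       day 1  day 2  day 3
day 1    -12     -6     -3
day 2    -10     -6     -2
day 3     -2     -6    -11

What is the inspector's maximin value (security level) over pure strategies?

-10

The worst-case payoff for each row is day 1: -12, day 2: -10, day 3: -11.
The best of these is -10.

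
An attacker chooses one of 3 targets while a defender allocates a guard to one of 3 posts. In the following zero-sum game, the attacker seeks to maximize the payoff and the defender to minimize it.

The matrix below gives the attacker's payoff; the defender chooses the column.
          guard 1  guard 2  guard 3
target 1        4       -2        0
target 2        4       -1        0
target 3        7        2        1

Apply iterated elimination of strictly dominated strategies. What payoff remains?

1

Row target 2 is strictly dominated by row target 3 (7>4, 2>-1, 1>0); eliminate target 2.
Row target 1 is strictly dominated by row target 3 (7>4, 2>-2, 1>0); eliminate target 1.
Column guard 2 is strictly dominated by guard 3 for the defender (1<2); eliminate guard 2.
Column guard 1 is strictly dominated by guard 3 for the defender (1<7); eliminate guard 1.
Only (target 3, guard 3) remains, with payoff 1.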